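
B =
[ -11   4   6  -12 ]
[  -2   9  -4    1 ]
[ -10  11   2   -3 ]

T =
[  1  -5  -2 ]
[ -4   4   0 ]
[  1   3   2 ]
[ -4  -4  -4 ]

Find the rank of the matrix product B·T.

2

First compute BT:
[[ 27, 137,  82],
 [-46,  30,  -8],
 [-40, 112,  36]]
Now row reduce the product.
R2 ← R2 + (46/27)·R1: [0, 7112/27, 3556/27]
R3 ← R3 + (40/27)·R1: [0, 8504/27, 4252/27]
R3 ← R3 − (1063/889)·R2: [0, 0, 0]
2 nonzero rows, so rank(BT) = 2.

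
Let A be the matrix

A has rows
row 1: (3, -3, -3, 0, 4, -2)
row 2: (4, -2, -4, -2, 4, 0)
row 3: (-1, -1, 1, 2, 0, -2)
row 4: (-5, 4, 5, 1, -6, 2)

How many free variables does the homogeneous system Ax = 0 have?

4

Row reduce to echelon form.
R2 ← R2 − (4/3)·R1: [0, 2, 0, -2, -4/3, 8/3]
R3 ← R3 + (1/3)·R1: [0, -2, 0, 2, 4/3, -8/3]
R4 ← R4 + (5/3)·R1: [0, -1, 0, 1, 2/3, -4/3]
R3 ← R3 + R2: [0, 0, 0, 0, 0, 0]
R4 ← R4 + (1/2)·R2: [0, 0, 0, 0, 0, 0]
2 nonzero rows, so rank(A) = 2.
A has 6 columns; by rank–nullity, nullity = 6 − 2 = 4.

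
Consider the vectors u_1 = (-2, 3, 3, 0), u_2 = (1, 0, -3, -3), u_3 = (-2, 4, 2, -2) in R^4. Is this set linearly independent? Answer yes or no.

Form the matrix with these vectors as rows and row reduce.
R2 ← R2 + (1/2)·R1: [0, 3/2, -3/2, -3]
R3 ← R3 − R1: [0, 1, -1, -2]
R3 ← R3 − (2/3)·R2: [0, 0, 0, 0]
2 nonzero rows, so the 3 vectors span a space of dimension 2.
Since 2 < 3, the vectors are linearly dependent.

no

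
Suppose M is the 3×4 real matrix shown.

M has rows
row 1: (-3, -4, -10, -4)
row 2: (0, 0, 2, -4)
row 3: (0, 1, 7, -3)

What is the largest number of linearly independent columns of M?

3

Row reduce to echelon form.
Swap R2 ↔ R3
Echelon form has 3 nonzero rows, so rank(M) = 3.
The rank gives the maximum number of linearly independent columns: 3.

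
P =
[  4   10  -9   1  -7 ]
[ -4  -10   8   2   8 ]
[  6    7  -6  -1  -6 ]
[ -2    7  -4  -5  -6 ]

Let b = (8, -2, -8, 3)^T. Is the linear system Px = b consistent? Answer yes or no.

Row reduce the augmented matrix [P | b].
R2 ← R2 + R1: [0, 0, -1, 3, 1, 6]
R3 ← R3 − (3/2)·R1: [0, -8, 15/2, -5/2, 9/2, -20]
R4 ← R4 + (1/2)·R1: [0, 12, -17/2, -9/2, -19/2, 7]
Swap R2 ↔ R3
R4 ← R4 + (3/2)·R2: [0, 0, 11/4, -33/4, -11/4, -23]
R4 ← R4 + (11/4)·R3: [0, 0, 0, 0, 0, -13/2]
The echelon form has 4 nonzero rows; the last pivot sits in the augmented column, so rank(P) = 3 but rank([P|b]) = 4.
Since the ranks differ, the system is inconsistent.

no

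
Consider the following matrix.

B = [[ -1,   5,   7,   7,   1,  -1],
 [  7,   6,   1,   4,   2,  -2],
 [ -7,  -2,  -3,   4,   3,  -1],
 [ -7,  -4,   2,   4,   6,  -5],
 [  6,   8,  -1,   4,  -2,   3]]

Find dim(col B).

5

Row reduce to echelon form.
R2 ← R2 + (7)·R1: [0, 41, 50, 53, 9, -9]
R3 ← R3 − (7)·R1: [0, -37, -52, -45, -4, 6]
R4 ← R4 − (7)·R1: [0, -39, -47, -45, -1, 2]
R5 ← R5 + (6)·R1: [0, 38, 41, 46, 4, -3]
R3 ← R3 + (37/41)·R2: [0, 0, -282/41, 116/41, 169/41, -87/41]
R4 ← R4 + (39/41)·R2: [0, 0, 23/41, 222/41, 310/41, -269/41]
R5 ← R5 − (38/41)·R2: [0, 0, -219/41, -128/41, -178/41, 219/41]
R4 ← R4 + (23/282)·R3: [0, 0, 0, 796/141, 2227/282, -633/94]
R5 ← R5 − (73/94)·R3: [0, 0, 0, -250/47, -709/94, 657/94]
R5 ← R5 + (375/398)·R4: [0, 0, 0, 0, -81/796, 513/796]
Echelon form has 5 nonzero rows, so rank(B) = 5.
The column space has dimension equal to the rank: 5.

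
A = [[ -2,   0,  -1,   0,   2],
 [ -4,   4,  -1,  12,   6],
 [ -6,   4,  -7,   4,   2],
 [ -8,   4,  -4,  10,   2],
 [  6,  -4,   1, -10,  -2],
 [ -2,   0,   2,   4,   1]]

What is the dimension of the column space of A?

5

Row reduce to echelon form.
R2 ← R2 − (2)·R1: [0, 4, 1, 12, 2]
R3 ← R3 − (3)·R1: [0, 4, -4, 4, -4]
R4 ← R4 − (4)·R1: [0, 4, 0, 10, -6]
R5 ← R5 + (3)·R1: [0, -4, -2, -10, 4]
R6 ← R6 − R1: [0, 0, 3, 4, -1]
R3 ← R3 − R2: [0, 0, -5, -8, -6]
R4 ← R4 − R2: [0, 0, -1, -2, -8]
R5 ← R5 + R2: [0, 0, -1, 2, 6]
R4 ← R4 − (1/5)·R3: [0, 0, 0, -2/5, -34/5]
R5 ← R5 − (1/5)·R3: [0, 0, 0, 18/5, 36/5]
R6 ← R6 + (3/5)·R3: [0, 0, 0, -4/5, -23/5]
R5 ← R5 + (9)·R4: [0, 0, 0, 0, -54]
R6 ← R6 − (2)·R4: [0, 0, 0, 0, 9]
R6 ← R6 + (1/6)·R5: [0, 0, 0, 0, 0]
Echelon form has 5 nonzero rows, so rank(A) = 5.
The column space has dimension equal to the rank: 5.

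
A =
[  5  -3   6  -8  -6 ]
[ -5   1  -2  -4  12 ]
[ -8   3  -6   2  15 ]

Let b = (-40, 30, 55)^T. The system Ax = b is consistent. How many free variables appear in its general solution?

Row reduce the augmented matrix [A | b].
R2 ← R2 + R1: [0, -2, 4, -12, 6, -10]
R3 ← R3 + (8/5)·R1: [0, -9/5, 18/5, -54/5, 27/5, -9]
R3 ← R3 − (9/10)·R2: [0, 0, 0, 0, 0, 0]
The echelon form has 2 nonzero rows, and every pivot lies in the first 5 columns, so rank(A) = rank([A|b]) = 2.
The system is consistent.
Free variables = (unknowns) − (rank) = 5 − 2 = 3.

3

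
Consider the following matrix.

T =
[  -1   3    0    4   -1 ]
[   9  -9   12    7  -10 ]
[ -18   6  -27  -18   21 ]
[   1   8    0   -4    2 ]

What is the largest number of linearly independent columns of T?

4

Row reduce to echelon form.
R2 ← R2 + (9)·R1: [0, 18, 12, 43, -19]
R3 ← R3 − (18)·R1: [0, -48, -27, -90, 39]
R4 ← R4 + R1: [0, 11, 0, 0, 1]
R3 ← R3 + (8/3)·R2: [0, 0, 5, 74/3, -35/3]
R4 ← R4 − (11/18)·R2: [0, 0, -22/3, -473/18, 227/18]
R4 ← R4 + (22/15)·R3: [0, 0, 0, 99/10, -9/2]
Echelon form has 4 nonzero rows, so rank(T) = 4.
The rank gives the maximum number of linearly independent columns: 4.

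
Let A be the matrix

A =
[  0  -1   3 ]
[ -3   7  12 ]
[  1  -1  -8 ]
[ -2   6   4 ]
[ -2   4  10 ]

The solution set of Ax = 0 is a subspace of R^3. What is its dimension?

1

Row reduce to echelon form.
Swap R1 ↔ R2
R3 ← R3 + (1/3)·R1: [0, 4/3, -4]
R4 ← R4 − (2/3)·R1: [0, 4/3, -4]
R5 ← R5 − (2/3)·R1: [0, -2/3, 2]
R3 ← R3 + (4/3)·R2: [0, 0, 0]
R4 ← R4 + (4/3)·R2: [0, 0, 0]
R5 ← R5 − (2/3)·R2: [0, 0, 0]
2 nonzero rows, so rank(A) = 2.
A has 3 columns; by rank–nullity, nullity = 3 − 2 = 1.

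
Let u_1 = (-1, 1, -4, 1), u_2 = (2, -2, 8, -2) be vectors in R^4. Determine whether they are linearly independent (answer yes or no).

no

Form the matrix with these vectors as rows and row reduce.
R2 ← R2 + (2)·R1: [0, 0, 0, 0]
1 nonzero row, so the 2 vectors span a space of dimension 1.
Since 1 < 2, the vectors are linearly dependent.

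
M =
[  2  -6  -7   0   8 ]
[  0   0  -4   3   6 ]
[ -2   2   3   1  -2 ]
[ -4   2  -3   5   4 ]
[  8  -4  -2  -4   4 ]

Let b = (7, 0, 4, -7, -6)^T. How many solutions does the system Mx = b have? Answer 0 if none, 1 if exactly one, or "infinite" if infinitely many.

0

Row reduce the augmented matrix [M | b].
R3 ← R3 + R1: [0, -4, -4, 1, 6, 11]
R4 ← R4 + (2)·R1: [0, -10, -17, 5, 20, 7]
R5 ← R5 − (4)·R1: [0, 20, 26, -4, -28, -34]
Swap R2 ↔ R3
R4 ← R4 − (5/2)·R2: [0, 0, -7, 5/2, 5, -41/2]
R5 ← R5 + (5)·R2: [0, 0, 6, 1, 2, 21]
R4 ← R4 − (7/4)·R3: [0, 0, 0, -11/4, -11/2, -41/2]
R5 ← R5 + (3/2)·R3: [0, 0, 0, 11/2, 11, 21]
R5 ← R5 + (2)·R4: [0, 0, 0, 0, 0, -20]
The echelon form has 5 nonzero rows; the last pivot sits in the augmented column, so rank(M) = 4 but rank([M|b]) = 5.
Since the ranks differ, the system is inconsistent.
It has no solutions.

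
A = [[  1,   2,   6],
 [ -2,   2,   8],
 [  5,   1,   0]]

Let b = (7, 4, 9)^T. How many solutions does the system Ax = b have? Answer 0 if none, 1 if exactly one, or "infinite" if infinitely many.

0

Row reduce the augmented matrix [A | b].
R2 ← R2 + (2)·R1: [0, 6, 20, 18]
R3 ← R3 − (5)·R1: [0, -9, -30, -26]
R3 ← R3 + (3/2)·R2: [0, 0, 0, 1]
The echelon form has 3 nonzero rows; the last pivot sits in the augmented column, so rank(A) = 2 but rank([A|b]) = 3.
Since the ranks differ, the system is inconsistent.
It has no solutions.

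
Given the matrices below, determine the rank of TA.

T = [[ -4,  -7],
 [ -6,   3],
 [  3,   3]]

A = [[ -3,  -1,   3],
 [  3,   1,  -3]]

First compute TA:
[[ -9,  -3,   9],
 [ 27,   9, -27],
 [  0,   0,   0]]
Now row reduce the product.
R2 ← R2 + (3)·R1: [0, 0, 0]
1 nonzero row, so rank(TA) = 1.

1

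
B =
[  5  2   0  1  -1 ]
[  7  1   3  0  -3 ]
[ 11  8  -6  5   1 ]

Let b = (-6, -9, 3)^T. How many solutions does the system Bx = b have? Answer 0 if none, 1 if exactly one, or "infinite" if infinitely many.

0

Row reduce the augmented matrix [B | b].
R2 ← R2 − (7/5)·R1: [0, -9/5, 3, -7/5, -8/5, -3/5]
R3 ← R3 − (11/5)·R1: [0, 18/5, -6, 14/5, 16/5, 81/5]
R3 ← R3 + (2)·R2: [0, 0, 0, 0, 0, 15]
The echelon form has 3 nonzero rows; the last pivot sits in the augmented column, so rank(B) = 2 but rank([B|b]) = 3.
Since the ranks differ, the system is inconsistent.
It has no solutions.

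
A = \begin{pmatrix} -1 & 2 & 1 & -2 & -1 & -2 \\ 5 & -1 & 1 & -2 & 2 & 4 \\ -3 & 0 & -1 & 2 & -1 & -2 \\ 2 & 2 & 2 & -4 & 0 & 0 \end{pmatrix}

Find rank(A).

2

Row reduce to echelon form.
R2 ← R2 + (5)·R1: [0, 9, 6, -12, -3, -6]
R3 ← R3 − (3)·R1: [0, -6, -4, 8, 2, 4]
R4 ← R4 + (2)·R1: [0, 6, 4, -8, -2, -4]
R3 ← R3 + (2/3)·R2: [0, 0, 0, 0, 0, 0]
R4 ← R4 − (2/3)·R2: [0, 0, 0, 0, 0, 0]
Echelon form has 2 nonzero rows, so rank(A) = 2.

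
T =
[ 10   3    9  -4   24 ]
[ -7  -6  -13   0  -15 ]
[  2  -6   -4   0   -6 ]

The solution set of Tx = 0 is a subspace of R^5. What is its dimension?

2

Row reduce to echelon form.
R2 ← R2 + (7/10)·R1: [0, -39/10, -67/10, -14/5, 9/5]
R3 ← R3 − (1/5)·R1: [0, -33/5, -29/5, 4/5, -54/5]
R3 ← R3 − (22/13)·R2: [0, 0, 72/13, 72/13, -180/13]
3 nonzero rows, so rank(T) = 3.
T has 5 columns; by rank–nullity, nullity = 5 − 3 = 2.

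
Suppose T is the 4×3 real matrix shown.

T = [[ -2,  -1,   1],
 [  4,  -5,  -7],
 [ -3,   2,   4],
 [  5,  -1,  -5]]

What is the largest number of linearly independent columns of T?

2

Row reduce to echelon form.
R2 ← R2 + (2)·R1: [0, -7, -5]
R3 ← R3 − (3/2)·R1: [0, 7/2, 5/2]
R4 ← R4 + (5/2)·R1: [0, -7/2, -5/2]
R3 ← R3 + (1/2)·R2: [0, 0, 0]
R4 ← R4 − (1/2)·R2: [0, 0, 0]
Echelon form has 2 nonzero rows, so rank(T) = 2.
The rank gives the maximum number of linearly independent columns: 2.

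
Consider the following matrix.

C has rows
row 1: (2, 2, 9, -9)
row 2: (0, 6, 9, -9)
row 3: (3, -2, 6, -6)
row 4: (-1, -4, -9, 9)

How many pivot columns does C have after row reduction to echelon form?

2

Row reduce to echelon form.
R3 ← R3 − (3/2)·R1: [0, -5, -15/2, 15/2]
R4 ← R4 + (1/2)·R1: [0, -3, -9/2, 9/2]
R3 ← R3 + (5/6)·R2: [0, 0, 0, 0]
R4 ← R4 + (1/2)·R2: [0, 0, 0, 0]
Echelon form has 2 nonzero rows, so rank(C) = 2.
Each nonzero row contributes one pivot column: 2 pivot columns.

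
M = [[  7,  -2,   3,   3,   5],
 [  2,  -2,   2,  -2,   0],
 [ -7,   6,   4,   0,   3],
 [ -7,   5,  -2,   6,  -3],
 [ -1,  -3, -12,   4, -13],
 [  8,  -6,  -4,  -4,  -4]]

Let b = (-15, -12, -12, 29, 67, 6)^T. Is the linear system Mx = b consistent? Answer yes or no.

yes

Row reduce the augmented matrix [M | b].
R2 ← R2 − (2/7)·R1: [0, -10/7, 8/7, -20/7, -10/7, -54/7]
R3 ← R3 + R1: [0, 4, 7, 3, 8, -27]
R4 ← R4 + R1: [0, 3, 1, 9, 2, 14]
R5 ← R5 + (1/7)·R1: [0, -23/7, -81/7, 31/7, -86/7, 454/7]
R6 ← R6 − (8/7)·R1: [0, -26/7, -52/7, -52/7, -68/7, 162/7]
R3 ← R3 + (14/5)·R2: [0, 0, 51/5, -5, 4, -243/5]
R4 ← R4 + (21/10)·R2: [0, 0, 17/5, 3, -1, -11/5]
R5 ← R5 − (23/10)·R2: [0, 0, -71/5, 11, -9, 413/5]
R6 ← R6 − (13/5)·R2: [0, 0, -52/5, 0, -6, 216/5]
R4 ← R4 − (1/3)·R3: [0, 0, 0, 14/3, -7/3, 14]
R5 ← R5 + (71/51)·R3: [0, 0, 0, 206/51, -175/51, 254/17]
R6 ← R6 + (52/51)·R3: [0, 0, 0, -260/51, -98/51, -108/17]
R5 ← R5 − (103/119)·R4: [0, 0, 0, 0, -24/17, 48/17]
R6 ← R6 + (130/119)·R4: [0, 0, 0, 0, -76/17, 152/17]
R6 ← R6 − (19/6)·R5: [0, 0, 0, 0, 0, 0]
The echelon form has 5 nonzero rows, and every pivot lies in the first 5 columns, so rank(M) = rank([M|b]) = 5.
The system is consistent.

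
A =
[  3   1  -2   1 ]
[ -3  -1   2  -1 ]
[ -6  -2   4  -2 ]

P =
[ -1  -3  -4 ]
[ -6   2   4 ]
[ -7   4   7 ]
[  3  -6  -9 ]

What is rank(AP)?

First compute AP:
[[  8, -21, -31],
 [ -8,  21,  31],
 [-16,  42,  62]]
Now row reduce the product.
R2 ← R2 + R1: [0, 0, 0]
R3 ← R3 + (2)·R1: [0, 0, 0]
1 nonzero row, so rank(AP) = 1.

1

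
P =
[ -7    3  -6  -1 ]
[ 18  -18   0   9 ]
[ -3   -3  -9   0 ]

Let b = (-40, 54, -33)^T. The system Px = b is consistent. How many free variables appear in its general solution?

Row reduce the augmented matrix [P | b].
R2 ← R2 + (18/7)·R1: [0, -72/7, -108/7, 45/7, -342/7]
R3 ← R3 − (3/7)·R1: [0, -30/7, -45/7, 3/7, -111/7]
R3 ← R3 − (5/12)·R2: [0, 0, 0, -9/4, 9/2]
The echelon form has 3 nonzero rows, and every pivot lies in the first 4 columns, so rank(P) = rank([P|b]) = 3.
The system is consistent.
Free variables = (unknowns) − (rank) = 4 − 3 = 1.

1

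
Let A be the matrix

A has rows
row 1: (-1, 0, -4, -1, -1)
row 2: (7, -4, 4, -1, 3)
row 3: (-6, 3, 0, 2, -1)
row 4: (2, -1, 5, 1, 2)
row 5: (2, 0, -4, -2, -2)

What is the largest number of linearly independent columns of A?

3

Row reduce to echelon form.
R2 ← R2 + (7)·R1: [0, -4, -24, -8, -4]
R3 ← R3 − (6)·R1: [0, 3, 24, 8, 5]
R4 ← R4 + (2)·R1: [0, -1, -3, -1, 0]
R5 ← R5 + (2)·R1: [0, 0, -12, -4, -4]
R3 ← R3 + (3/4)·R2: [0, 0, 6, 2, 2]
R4 ← R4 − (1/4)·R2: [0, 0, 3, 1, 1]
R4 ← R4 − (1/2)·R3: [0, 0, 0, 0, 0]
R5 ← R5 + (2)·R3: [0, 0, 0, 0, 0]
Echelon form has 3 nonzero rows, so rank(A) = 3.
The rank gives the maximum number of linearly independent columns: 3.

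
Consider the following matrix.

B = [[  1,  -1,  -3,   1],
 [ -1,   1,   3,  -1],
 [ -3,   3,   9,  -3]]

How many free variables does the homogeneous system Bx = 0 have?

Row reduce to echelon form.
R2 ← R2 + R1: [0, 0, 0, 0]
R3 ← R3 + (3)·R1: [0, 0, 0, 0]
1 nonzero row, so rank(B) = 1.
B has 4 columns; by rank–nullity, nullity = 4 − 1 = 3.

3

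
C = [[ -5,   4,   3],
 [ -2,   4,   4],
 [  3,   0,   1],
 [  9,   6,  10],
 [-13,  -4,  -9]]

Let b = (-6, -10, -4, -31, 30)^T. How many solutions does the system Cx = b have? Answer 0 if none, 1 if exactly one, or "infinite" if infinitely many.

Row reduce the augmented matrix [C | b].
R2 ← R2 − (2/5)·R1: [0, 12/5, 14/5, -38/5]
R3 ← R3 + (3/5)·R1: [0, 12/5, 14/5, -38/5]
R4 ← R4 + (9/5)·R1: [0, 66/5, 77/5, -209/5]
R5 ← R5 − (13/5)·R1: [0, -72/5, -84/5, 228/5]
R3 ← R3 − R2: [0, 0, 0, 0]
R4 ← R4 − (11/2)·R2: [0, 0, 0, 0]
R5 ← R5 + (6)·R2: [0, 0, 0, 0]
The echelon form has 2 nonzero rows, and every pivot lies in the first 3 columns, so rank(C) = rank([C|b]) = 2.
The system is consistent.
rank = 2 < 3 unknowns, so there are infinitely many solutions.

infinite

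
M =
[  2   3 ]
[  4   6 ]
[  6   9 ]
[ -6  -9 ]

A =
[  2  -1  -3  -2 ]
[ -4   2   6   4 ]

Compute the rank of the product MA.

1

First compute MA:
[[ -8,   4,  12,   8],
 [-16,   8,  24,  16],
 [-24,  12,  36,  24],
 [ 24, -12, -36, -24]]
Now row reduce the product.
R2 ← R2 − (2)·R1: [0, 0, 0, 0]
R3 ← R3 − (3)·R1: [0, 0, 0, 0]
R4 ← R4 + (3)·R1: [0, 0, 0, 0]
1 nonzero row, so rank(MA) = 1.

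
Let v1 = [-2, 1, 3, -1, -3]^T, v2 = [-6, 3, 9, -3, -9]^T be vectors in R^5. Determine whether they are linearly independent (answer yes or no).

Form the matrix with these vectors as rows and row reduce.
R2 ← R2 − (3)·R1: [0, 0, 0, 0, 0]
1 nonzero row, so the 2 vectors span a space of dimension 1.
Since 1 < 2, the vectors are linearly dependent.

no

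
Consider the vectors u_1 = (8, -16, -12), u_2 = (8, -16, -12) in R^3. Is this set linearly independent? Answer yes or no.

no

Form the matrix with these vectors as rows and row reduce.
R2 ← R2 − R1: [0, 0, 0]
1 nonzero row, so the 2 vectors span a space of dimension 1.
Since 1 < 2, the vectors are linearly dependent.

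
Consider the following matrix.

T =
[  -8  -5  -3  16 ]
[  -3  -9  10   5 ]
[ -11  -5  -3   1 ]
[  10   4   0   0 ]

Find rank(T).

Row reduce to echelon form.
R2 ← R2 − (3/8)·R1: [0, -57/8, 89/8, -1]
R3 ← R3 − (11/8)·R1: [0, 15/8, 9/8, -21]
R4 ← R4 + (5/4)·R1: [0, -9/4, -15/4, 20]
R3 ← R3 + (5/19)·R2: [0, 0, 77/19, -404/19]
R4 ← R4 − (6/19)·R2: [0, 0, -138/19, 386/19]
R4 ← R4 + (138/77)·R3: [0, 0, 0, -1370/77]
Echelon form has 4 nonzero rows, so rank(T) = 4.

4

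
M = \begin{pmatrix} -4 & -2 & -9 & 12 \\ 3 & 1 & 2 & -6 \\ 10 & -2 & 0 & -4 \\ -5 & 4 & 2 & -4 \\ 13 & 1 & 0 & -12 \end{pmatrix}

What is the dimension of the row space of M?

Row reduce to echelon form.
R2 ← R2 + (3/4)·R1: [0, -1/2, -19/4, 3]
R3 ← R3 + (5/2)·R1: [0, -7, -45/2, 26]
R4 ← R4 − (5/4)·R1: [0, 13/2, 53/4, -19]
R5 ← R5 + (13/4)·R1: [0, -11/2, -117/4, 27]
R3 ← R3 − (14)·R2: [0, 0, 44, -16]
R4 ← R4 + (13)·R2: [0, 0, -97/2, 20]
R5 ← R5 − (11)·R2: [0, 0, 23, -6]
R4 ← R4 + (97/88)·R3: [0, 0, 0, 26/11]
R5 ← R5 − (23/44)·R3: [0, 0, 0, 26/11]
R5 ← R5 − R4: [0, 0, 0, 0]
Echelon form has 4 nonzero rows, so rank(M) = 4.
The row space has dimension equal to the rank: 4.

4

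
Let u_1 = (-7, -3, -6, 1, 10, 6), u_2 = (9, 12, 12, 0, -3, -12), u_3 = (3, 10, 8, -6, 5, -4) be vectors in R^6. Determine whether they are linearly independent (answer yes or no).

yes

Form the matrix with these vectors as rows and row reduce.
R2 ← R2 + (9/7)·R1: [0, 57/7, 30/7, 9/7, 69/7, -30/7]
R3 ← R3 + (3/7)·R1: [0, 61/7, 38/7, -39/7, 65/7, -10/7]
R3 ← R3 − (61/57)·R2: [0, 0, 16/19, -132/19, -24/19, 60/19]
3 nonzero rows, so the 3 vectors span a space of dimension 3.
Since 3 = 3, the vectors are linearly independent.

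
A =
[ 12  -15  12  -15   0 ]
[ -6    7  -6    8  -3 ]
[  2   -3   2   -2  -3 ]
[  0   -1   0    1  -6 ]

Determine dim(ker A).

Row reduce to echelon form.
R2 ← R2 + (1/2)·R1: [0, -1/2, 0, 1/2, -3]
R3 ← R3 − (1/6)·R1: [0, -1/2, 0, 1/2, -3]
R3 ← R3 − R2: [0, 0, 0, 0, 0]
R4 ← R4 − (2)·R2: [0, 0, 0, 0, 0]
2 nonzero rows, so rank(A) = 2.
A has 5 columns; by rank–nullity, nullity = 5 − 2 = 3.

3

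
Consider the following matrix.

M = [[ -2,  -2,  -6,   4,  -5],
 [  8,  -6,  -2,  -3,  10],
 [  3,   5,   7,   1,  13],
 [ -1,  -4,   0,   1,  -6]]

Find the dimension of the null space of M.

1

Row reduce to echelon form.
R2 ← R2 + (4)·R1: [0, -14, -26, 13, -10]
R3 ← R3 + (3/2)·R1: [0, 2, -2, 7, 11/2]
R4 ← R4 − (1/2)·R1: [0, -3, 3, -1, -7/2]
R3 ← R3 + (1/7)·R2: [0, 0, -40/7, 62/7, 57/14]
R4 ← R4 − (3/14)·R2: [0, 0, 60/7, -53/14, -19/14]
R4 ← R4 + (3/2)·R3: [0, 0, 0, 19/2, 19/4]
4 nonzero rows, so rank(M) = 4.
M has 5 columns; by rank–nullity, nullity = 5 − 4 = 1.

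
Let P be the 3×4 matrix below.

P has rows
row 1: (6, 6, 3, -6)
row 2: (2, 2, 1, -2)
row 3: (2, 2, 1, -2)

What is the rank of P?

1

Row reduce to echelon form.
R2 ← R2 − (1/3)·R1: [0, 0, 0, 0]
R3 ← R3 − (1/3)·R1: [0, 0, 0, 0]
Echelon form has 1 nonzero row, so rank(P) = 1.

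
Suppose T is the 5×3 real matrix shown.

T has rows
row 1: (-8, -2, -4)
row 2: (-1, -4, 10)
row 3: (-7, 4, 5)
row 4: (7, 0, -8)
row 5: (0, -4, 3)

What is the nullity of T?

Row reduce to echelon form.
R2 ← R2 − (1/8)·R1: [0, -15/4, 21/2]
R3 ← R3 − (7/8)·R1: [0, 23/4, 17/2]
R4 ← R4 + (7/8)·R1: [0, -7/4, -23/2]
R3 ← R3 + (23/15)·R2: [0, 0, 123/5]
R4 ← R4 − (7/15)·R2: [0, 0, -82/5]
R5 ← R5 − (16/15)·R2: [0, 0, -41/5]
R4 ← R4 + (2/3)·R3: [0, 0, 0]
R5 ← R5 + (1/3)·R3: [0, 0, 0]
3 nonzero rows, so rank(T) = 3.
T has 3 columns; by rank–nullity, nullity = 3 − 3 = 0.

0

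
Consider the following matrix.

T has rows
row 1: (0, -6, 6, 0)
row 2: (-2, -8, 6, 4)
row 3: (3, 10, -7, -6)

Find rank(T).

2

Row reduce to echelon form.
Swap R1 ↔ R2
R3 ← R3 + (3/2)·R1: [0, -2, 2, 0]
R3 ← R3 − (1/3)·R2: [0, 0, 0, 0]
Echelon form has 2 nonzero rows, so rank(T) = 2.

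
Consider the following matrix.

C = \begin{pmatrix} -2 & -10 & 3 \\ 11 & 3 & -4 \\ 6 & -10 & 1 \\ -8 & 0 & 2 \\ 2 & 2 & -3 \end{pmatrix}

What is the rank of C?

3

Row reduce to echelon form.
R2 ← R2 + (11/2)·R1: [0, -52, 25/2]
R3 ← R3 + (3)·R1: [0, -40, 10]
R4 ← R4 − (4)·R1: [0, 40, -10]
R5 ← R5 + R1: [0, -8, 0]
R3 ← R3 − (10/13)·R2: [0, 0, 5/13]
R4 ← R4 + (10/13)·R2: [0, 0, -5/13]
R5 ← R5 − (2/13)·R2: [0, 0, -25/13]
R4 ← R4 + R3: [0, 0, 0]
R5 ← R5 + (5)·R3: [0, 0, 0]
Echelon form has 3 nonzero rows, so rank(C) = 3.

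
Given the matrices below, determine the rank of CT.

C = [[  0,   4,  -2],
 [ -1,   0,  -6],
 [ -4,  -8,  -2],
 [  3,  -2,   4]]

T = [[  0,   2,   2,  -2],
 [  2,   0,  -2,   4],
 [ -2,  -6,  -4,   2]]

2

First compute CT:
[[ 12,  12,   0,  12],
 [ 12,  34,  22, -10],
 [-12,   4,  16, -28],
 [-12, -18,  -6,  -6]]
Now row reduce the product.
R2 ← R2 − R1: [0, 22, 22, -22]
R3 ← R3 + R1: [0, 16, 16, -16]
R4 ← R4 + R1: [0, -6, -6, 6]
R3 ← R3 − (8/11)·R2: [0, 0, 0, 0]
R4 ← R4 + (3/11)·R2: [0, 0, 0, 0]
2 nonzero rows, so rank(CT) = 2.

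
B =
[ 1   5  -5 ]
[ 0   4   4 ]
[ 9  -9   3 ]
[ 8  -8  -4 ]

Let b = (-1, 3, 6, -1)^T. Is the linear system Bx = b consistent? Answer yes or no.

Row reduce the augmented matrix [B | b].
R3 ← R3 − (9)·R1: [0, -54, 48, 15]
R4 ← R4 − (8)·R1: [0, -48, 36, 7]
R3 ← R3 + (27/2)·R2: [0, 0, 102, 111/2]
R4 ← R4 + (12)·R2: [0, 0, 84, 43]
R4 ← R4 − (14/17)·R3: [0, 0, 0, -46/17]
The echelon form has 4 nonzero rows; the last pivot sits in the augmented column, so rank(B) = 3 but rank([B|b]) = 4.
Since the ranks differ, the system is inconsistent.

no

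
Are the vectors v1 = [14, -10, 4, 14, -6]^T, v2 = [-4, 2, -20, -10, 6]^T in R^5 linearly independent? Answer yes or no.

yes

Form the matrix with these vectors as rows and row reduce.
R2 ← R2 + (2/7)·R1: [0, -6/7, -132/7, -6, 30/7]
2 nonzero rows, so the 2 vectors span a space of dimension 2.
Since 2 = 2, the vectors are linearly independent.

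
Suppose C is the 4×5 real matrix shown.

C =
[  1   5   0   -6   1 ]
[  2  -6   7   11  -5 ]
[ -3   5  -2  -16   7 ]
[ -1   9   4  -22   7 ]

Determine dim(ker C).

2

Row reduce to echelon form.
R2 ← R2 − (2)·R1: [0, -16, 7, 23, -7]
R3 ← R3 + (3)·R1: [0, 20, -2, -34, 10]
R4 ← R4 + R1: [0, 14, 4, -28, 8]
R3 ← R3 + (5/4)·R2: [0, 0, 27/4, -21/4, 5/4]
R4 ← R4 + (7/8)·R2: [0, 0, 81/8, -63/8, 15/8]
R4 ← R4 − (3/2)·R3: [0, 0, 0, 0, 0]
3 nonzero rows, so rank(C) = 3.
C has 5 columns; by rank–nullity, nullity = 5 − 3 = 2.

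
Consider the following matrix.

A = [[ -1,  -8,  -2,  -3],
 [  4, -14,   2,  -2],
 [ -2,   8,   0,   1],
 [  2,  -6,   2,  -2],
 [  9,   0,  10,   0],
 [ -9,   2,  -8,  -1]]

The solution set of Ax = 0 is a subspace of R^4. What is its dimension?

0

Row reduce to echelon form.
R2 ← R2 + (4)·R1: [0, -46, -6, -14]
R3 ← R3 − (2)·R1: [0, 24, 4, 7]
R4 ← R4 + (2)·R1: [0, -22, -2, -8]
R5 ← R5 + (9)·R1: [0, -72, -8, -27]
R6 ← R6 − (9)·R1: [0, 74, 10, 26]
R3 ← R3 + (12/23)·R2: [0, 0, 20/23, -7/23]
R4 ← R4 − (11/23)·R2: [0, 0, 20/23, -30/23]
R5 ← R5 − (36/23)·R2: [0, 0, 32/23, -117/23]
R6 ← R6 + (37/23)·R2: [0, 0, 8/23, 80/23]
R4 ← R4 − R3: [0, 0, 0, -1]
R5 ← R5 − (8/5)·R3: [0, 0, 0, -23/5]
R6 ← R6 − (2/5)·R3: [0, 0, 0, 18/5]
R5 ← R5 − (23/5)·R4: [0, 0, 0, 0]
R6 ← R6 + (18/5)·R4: [0, 0, 0, 0]
4 nonzero rows, so rank(A) = 4.
A has 4 columns; by rank–nullity, nullity = 4 − 4 = 0.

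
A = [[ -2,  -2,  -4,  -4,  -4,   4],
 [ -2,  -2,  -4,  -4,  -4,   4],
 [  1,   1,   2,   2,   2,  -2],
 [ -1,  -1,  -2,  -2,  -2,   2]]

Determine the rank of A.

Row reduce to echelon form.
R2 ← R2 − R1: [0, 0, 0, 0, 0, 0]
R3 ← R3 + (1/2)·R1: [0, 0, 0, 0, 0, 0]
R4 ← R4 − (1/2)·R1: [0, 0, 0, 0, 0, 0]
Echelon form has 1 nonzero row, so rank(A) = 1.

1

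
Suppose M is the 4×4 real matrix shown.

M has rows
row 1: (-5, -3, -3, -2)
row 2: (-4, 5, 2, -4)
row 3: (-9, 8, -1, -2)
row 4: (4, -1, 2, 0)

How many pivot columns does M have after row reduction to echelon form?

Row reduce to echelon form.
R2 ← R2 − (4/5)·R1: [0, 37/5, 22/5, -12/5]
R3 ← R3 − (9/5)·R1: [0, 67/5, 22/5, 8/5]
R4 ← R4 + (4/5)·R1: [0, -17/5, -2/5, -8/5]
R3 ← R3 − (67/37)·R2: [0, 0, -132/37, 220/37]
R4 ← R4 + (17/37)·R2: [0, 0, 60/37, -100/37]
R4 ← R4 + (5/11)·R3: [0, 0, 0, 0]
Echelon form has 3 nonzero rows, so rank(M) = 3.
Each nonzero row contributes one pivot column: 3 pivot columns.

3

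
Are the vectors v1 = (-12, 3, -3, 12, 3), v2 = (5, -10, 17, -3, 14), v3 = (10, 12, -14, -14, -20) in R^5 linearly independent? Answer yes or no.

yes

Form the matrix with these vectors as rows and row reduce.
R2 ← R2 + (5/12)·R1: [0, -35/4, 63/4, 2, 61/4]
R3 ← R3 + (5/6)·R1: [0, 29/2, -33/2, -4, -35/2]
R3 ← R3 + (58/35)·R2: [0, 0, 48/5, -24/35, 272/35]
3 nonzero rows, so the 3 vectors span a space of dimension 3.
Since 3 = 3, the vectors are linearly independent.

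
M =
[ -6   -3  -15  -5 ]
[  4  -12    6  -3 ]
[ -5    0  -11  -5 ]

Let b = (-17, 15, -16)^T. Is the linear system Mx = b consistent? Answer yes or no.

Row reduce the augmented matrix [M | b].
R2 ← R2 + (2/3)·R1: [0, -14, -4, -19/3, 11/3]
R3 ← R3 − (5/6)·R1: [0, 5/2, 3/2, -5/6, -11/6]
R3 ← R3 + (5/28)·R2: [0, 0, 11/14, -55/28, -33/28]
The echelon form has 3 nonzero rows, and every pivot lies in the first 4 columns, so rank(M) = rank([M|b]) = 3.
The system is consistent.

yes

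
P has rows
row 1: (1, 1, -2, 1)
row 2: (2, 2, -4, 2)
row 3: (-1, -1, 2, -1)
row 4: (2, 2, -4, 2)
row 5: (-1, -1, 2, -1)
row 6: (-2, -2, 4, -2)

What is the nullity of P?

Row reduce to echelon form.
R2 ← R2 − (2)·R1: [0, 0, 0, 0]
R3 ← R3 + R1: [0, 0, 0, 0]
R4 ← R4 − (2)·R1: [0, 0, 0, 0]
R5 ← R5 + R1: [0, 0, 0, 0]
R6 ← R6 + (2)·R1: [0, 0, 0, 0]
1 nonzero row, so rank(P) = 1.
P has 4 columns; by rank–nullity, nullity = 4 − 1 = 3.

3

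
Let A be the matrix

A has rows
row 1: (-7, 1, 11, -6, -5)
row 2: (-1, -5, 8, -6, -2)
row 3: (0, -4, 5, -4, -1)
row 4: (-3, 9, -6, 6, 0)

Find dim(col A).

2

Row reduce to echelon form.
R2 ← R2 − (1/7)·R1: [0, -36/7, 45/7, -36/7, -9/7]
R4 ← R4 − (3/7)·R1: [0, 60/7, -75/7, 60/7, 15/7]
R3 ← R3 − (7/9)·R2: [0, 0, 0, 0, 0]
R4 ← R4 + (5/3)·R2: [0, 0, 0, 0, 0]
Echelon form has 2 nonzero rows, so rank(A) = 2.
The column space has dimension equal to the rank: 2.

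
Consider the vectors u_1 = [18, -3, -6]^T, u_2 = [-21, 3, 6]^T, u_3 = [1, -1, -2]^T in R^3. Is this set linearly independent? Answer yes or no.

Form the matrix with these vectors as rows and row reduce.
R2 ← R2 + (7/6)·R1: [0, -1/2, -1]
R3 ← R3 − (1/18)·R1: [0, -5/6, -5/3]
R3 ← R3 − (5/3)·R2: [0, 0, 0]
2 nonzero rows, so the 3 vectors span a space of dimension 2.
Since 2 < 3, the vectors are linearly dependent.

no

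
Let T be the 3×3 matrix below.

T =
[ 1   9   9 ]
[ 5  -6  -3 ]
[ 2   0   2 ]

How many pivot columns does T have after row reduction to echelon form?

3

Row reduce to echelon form.
R2 ← R2 − (5)·R1: [0, -51, -48]
R3 ← R3 − (2)·R1: [0, -18, -16]
R3 ← R3 − (6/17)·R2: [0, 0, 16/17]
Echelon form has 3 nonzero rows, so rank(T) = 3.
Each nonzero row contributes one pivot column: 3 pivot columns.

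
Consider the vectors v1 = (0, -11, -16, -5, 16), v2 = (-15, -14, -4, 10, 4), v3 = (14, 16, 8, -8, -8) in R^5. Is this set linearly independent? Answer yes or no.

Form the matrix with these vectors as rows and row reduce.
Swap R1 ↔ R2
R3 ← R3 + (14/15)·R1: [0, 44/15, 64/15, 4/3, -64/15]
R3 ← R3 + (4/15)·R2: [0, 0, 0, 0, 0]
2 nonzero rows, so the 3 vectors span a space of dimension 2.
Since 2 < 3, the vectors are linearly dependent.

no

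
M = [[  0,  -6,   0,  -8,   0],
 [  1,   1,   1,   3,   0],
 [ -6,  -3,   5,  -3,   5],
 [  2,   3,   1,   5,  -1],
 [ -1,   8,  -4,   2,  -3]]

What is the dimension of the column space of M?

Row reduce to echelon form.
Swap R1 ↔ R2
R3 ← R3 + (6)·R1: [0, 3, 11, 15, 5]
R4 ← R4 − (2)·R1: [0, 1, -1, -1, -1]
R5 ← R5 + R1: [0, 9, -3, 5, -3]
R3 ← R3 + (1/2)·R2: [0, 0, 11, 11, 5]
R4 ← R4 + (1/6)·R2: [0, 0, -1, -7/3, -1]
R5 ← R5 + (3/2)·R2: [0, 0, -3, -7, -3]
R4 ← R4 + (1/11)·R3: [0, 0, 0, -4/3, -6/11]
R5 ← R5 + (3/11)·R3: [0, 0, 0, -4, -18/11]
R5 ← R5 − (3)·R4: [0, 0, 0, 0, 0]
Echelon form has 4 nonzero rows, so rank(M) = 4.
The column space has dimension equal to the rank: 4.

4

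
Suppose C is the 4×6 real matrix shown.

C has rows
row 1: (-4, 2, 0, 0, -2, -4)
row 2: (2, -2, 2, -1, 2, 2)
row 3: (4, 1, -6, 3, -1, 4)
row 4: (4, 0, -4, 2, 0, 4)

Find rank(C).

2

Row reduce to echelon form.
R2 ← R2 + (1/2)·R1: [0, -1, 2, -1, 1, 0]
R3 ← R3 + R1: [0, 3, -6, 3, -3, 0]
R4 ← R4 + R1: [0, 2, -4, 2, -2, 0]
R3 ← R3 + (3)·R2: [0, 0, 0, 0, 0, 0]
R4 ← R4 + (2)·R2: [0, 0, 0, 0, 0, 0]
Echelon form has 2 nonzero rows, so rank(C) = 2.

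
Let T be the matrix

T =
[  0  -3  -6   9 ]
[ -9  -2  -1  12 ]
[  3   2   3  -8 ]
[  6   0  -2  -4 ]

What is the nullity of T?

2

Row reduce to echelon form.
Swap R1 ↔ R2
R3 ← R3 + (1/3)·R1: [0, 4/3, 8/3, -4]
R4 ← R4 + (2/3)·R1: [0, -4/3, -8/3, 4]
R3 ← R3 + (4/9)·R2: [0, 0, 0, 0]
R4 ← R4 − (4/9)·R2: [0, 0, 0, 0]
2 nonzero rows, so rank(T) = 2.
T has 4 columns; by rank–nullity, nullity = 4 − 2 = 2.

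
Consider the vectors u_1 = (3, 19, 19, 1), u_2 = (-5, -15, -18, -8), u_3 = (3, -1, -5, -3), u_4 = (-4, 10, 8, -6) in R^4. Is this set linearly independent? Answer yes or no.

yes

Form the matrix with these vectors as rows and row reduce.
R2 ← R2 + (5/3)·R1: [0, 50/3, 41/3, -19/3]
R3 ← R3 − R1: [0, -20, -24, -4]
R4 ← R4 + (4/3)·R1: [0, 106/3, 100/3, -14/3]
R3 ← R3 + (6/5)·R2: [0, 0, -38/5, -58/5]
R4 ← R4 − (53/25)·R2: [0, 0, 109/25, 219/25]
R4 ← R4 + (109/190)·R3: [0, 0, 0, 40/19]
4 nonzero rows, so the 4 vectors span a space of dimension 4.
Since 4 = 4, the vectors are linearly independent.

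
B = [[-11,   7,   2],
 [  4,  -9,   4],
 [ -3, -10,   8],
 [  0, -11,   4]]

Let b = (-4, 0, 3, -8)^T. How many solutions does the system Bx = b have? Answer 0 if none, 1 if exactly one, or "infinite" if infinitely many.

Row reduce the augmented matrix [B | b].
R2 ← R2 + (4/11)·R1: [0, -71/11, 52/11, -16/11]
R3 ← R3 − (3/11)·R1: [0, -131/11, 82/11, 45/11]
R3 ← R3 − (131/71)·R2: [0, 0, -90/71, 481/71]
R4 ← R4 − (121/71)·R2: [0, 0, -288/71, -392/71]
R4 ← R4 − (16/5)·R3: [0, 0, 0, -136/5]
The echelon form has 4 nonzero rows; the last pivot sits in the augmented column, so rank(B) = 3 but rank([B|b]) = 4.
Since the ranks differ, the system is inconsistent.
It has no solutions.

0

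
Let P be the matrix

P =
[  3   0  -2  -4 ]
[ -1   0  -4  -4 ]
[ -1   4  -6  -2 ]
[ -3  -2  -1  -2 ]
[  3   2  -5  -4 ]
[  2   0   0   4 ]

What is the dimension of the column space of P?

Row reduce to echelon form.
R2 ← R2 + (1/3)·R1: [0, 0, -14/3, -16/3]
R3 ← R3 + (1/3)·R1: [0, 4, -20/3, -10/3]
R4 ← R4 + R1: [0, -2, -3, -6]
R5 ← R5 − R1: [0, 2, -3, 0]
R6 ← R6 − (2/3)·R1: [0, 0, 4/3, 20/3]
Swap R2 ↔ R3
R4 ← R4 + (1/2)·R2: [0, 0, -19/3, -23/3]
R5 ← R5 − (1/2)·R2: [0, 0, 1/3, 5/3]
R4 ← R4 − (19/14)·R3: [0, 0, 0, -3/7]
R5 ← R5 + (1/14)·R3: [0, 0, 0, 9/7]
R6 ← R6 + (2/7)·R3: [0, 0, 0, 36/7]
R5 ← R5 + (3)·R4: [0, 0, 0, 0]
R6 ← R6 + (12)·R4: [0, 0, 0, 0]
Echelon form has 4 nonzero rows, so rank(P) = 4.
The column space has dimension equal to the rank: 4.

4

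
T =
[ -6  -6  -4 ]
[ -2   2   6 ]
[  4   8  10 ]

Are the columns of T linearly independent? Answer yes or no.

no

Row reduce T to echelon form.
R2 ← R2 − (1/3)·R1: [0, 4, 22/3]
R3 ← R3 + (2/3)·R1: [0, 4, 22/3]
R3 ← R3 − R2: [0, 0, 0]
2 pivots among 3 columns.
Only 2 < 3 pivot columns, so the columns are linearly dependent.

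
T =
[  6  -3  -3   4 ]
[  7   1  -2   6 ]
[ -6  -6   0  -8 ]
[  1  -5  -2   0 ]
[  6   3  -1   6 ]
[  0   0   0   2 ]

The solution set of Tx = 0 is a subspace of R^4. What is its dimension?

1

Row reduce to echelon form.
R2 ← R2 − (7/6)·R1: [0, 9/2, 3/2, 4/3]
R3 ← R3 + R1: [0, -9, -3, -4]
R4 ← R4 − (1/6)·R1: [0, -9/2, -3/2, -2/3]
R5 ← R5 − R1: [0, 6, 2, 2]
R3 ← R3 + (2)·R2: [0, 0, 0, -4/3]
R4 ← R4 + R2: [0, 0, 0, 2/3]
R5 ← R5 − (4/3)·R2: [0, 0, 0, 2/9]
R4 ← R4 + (1/2)·R3: [0, 0, 0, 0]
R5 ← R5 + (1/6)·R3: [0, 0, 0, 0]
R6 ← R6 + (3/2)·R3: [0, 0, 0, 0]
3 nonzero rows, so rank(T) = 3.
T has 4 columns; by rank–nullity, nullity = 4 − 3 = 1.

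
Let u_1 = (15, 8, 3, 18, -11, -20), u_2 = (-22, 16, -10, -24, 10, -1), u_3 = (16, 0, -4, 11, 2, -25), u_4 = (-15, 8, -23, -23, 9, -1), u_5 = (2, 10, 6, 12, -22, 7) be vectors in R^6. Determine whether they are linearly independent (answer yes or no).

Form the matrix with these vectors as rows and row reduce.
R2 ← R2 + (22/15)·R1: [0, 416/15, -28/5, 12/5, -92/15, -91/3]
R3 ← R3 − (16/15)·R1: [0, -128/15, -36/5, -41/5, 206/15, -11/3]
R4 ← R4 + R1: [0, 16, -20, -5, -2, -21]
R5 ← R5 − (2/15)·R1: [0, 134/15, 28/5, 48/5, -308/15, 29/3]
R3 ← R3 + (4/13)·R2: [0, 0, -116/13, -97/13, 154/13, -13]
R4 ← R4 − (15/26)·R2: [0, 0, -218/13, -83/13, 20/13, -7/2]
R5 ← R5 − (67/208)·R2: [0, 0, 385/52, 459/52, -965/52, 311/16]
R4 ← R4 − (109/58)·R3: [0, 0, 0, 443/58, -601/29, 607/29]
R5 ← R5 + (385/464)·R3: [0, 0, 0, 1223/464, -2025/232, 2007/232]
R5 ← R5 − (1223/3544)·R4: [0, 0, 0, 0, -1397/886, 1265/886]
5 nonzero rows, so the 5 vectors span a space of dimension 5.
Since 5 = 5, the vectors are linearly independent.

yes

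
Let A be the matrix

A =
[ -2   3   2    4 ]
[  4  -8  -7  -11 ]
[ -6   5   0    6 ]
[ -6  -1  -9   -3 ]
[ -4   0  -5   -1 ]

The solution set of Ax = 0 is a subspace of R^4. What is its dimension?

Row reduce to echelon form.
R2 ← R2 + (2)·R1: [0, -2, -3, -3]
R3 ← R3 − (3)·R1: [0, -4, -6, -6]
R4 ← R4 − (3)·R1: [0, -10, -15, -15]
R5 ← R5 − (2)·R1: [0, -6, -9, -9]
R3 ← R3 − (2)·R2: [0, 0, 0, 0]
R4 ← R4 − (5)·R2: [0, 0, 0, 0]
R5 ← R5 − (3)·R2: [0, 0, 0, 0]
2 nonzero rows, so rank(A) = 2.
A has 4 columns; by rank–nullity, nullity = 4 − 2 = 2.

2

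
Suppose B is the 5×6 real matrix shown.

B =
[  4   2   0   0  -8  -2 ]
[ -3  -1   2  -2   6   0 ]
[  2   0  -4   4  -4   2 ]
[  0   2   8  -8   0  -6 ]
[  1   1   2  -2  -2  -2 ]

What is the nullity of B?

Row reduce to echelon form.
R2 ← R2 + (3/4)·R1: [0, 1/2, 2, -2, 0, -3/2]
R3 ← R3 − (1/2)·R1: [0, -1, -4, 4, 0, 3]
R5 ← R5 − (1/4)·R1: [0, 1/2, 2, -2, 0, -3/2]
R3 ← R3 + (2)·R2: [0, 0, 0, 0, 0, 0]
R4 ← R4 − (4)·R2: [0, 0, 0, 0, 0, 0]
R5 ← R5 − R2: [0, 0, 0, 0, 0, 0]
2 nonzero rows, so rank(B) = 2.
B has 6 columns; by rank–nullity, nullity = 6 − 2 = 4.

4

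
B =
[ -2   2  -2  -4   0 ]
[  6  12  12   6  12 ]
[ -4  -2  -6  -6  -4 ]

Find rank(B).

Row reduce to echelon form.
R2 ← R2 + (3)·R1: [0, 18, 6, -6, 12]
R3 ← R3 − (2)·R1: [0, -6, -2, 2, -4]
R3 ← R3 + (1/3)·R2: [0, 0, 0, 0, 0]
Echelon form has 2 nonzero rows, so rank(B) = 2.

2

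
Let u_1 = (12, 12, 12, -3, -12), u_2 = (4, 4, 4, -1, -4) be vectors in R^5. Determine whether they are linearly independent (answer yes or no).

Form the matrix with these vectors as rows and row reduce.
R2 ← R2 − (1/3)·R1: [0, 0, 0, 0, 0]
1 nonzero row, so the 2 vectors span a space of dimension 1.
Since 1 < 2, the vectors are linearly dependent.

no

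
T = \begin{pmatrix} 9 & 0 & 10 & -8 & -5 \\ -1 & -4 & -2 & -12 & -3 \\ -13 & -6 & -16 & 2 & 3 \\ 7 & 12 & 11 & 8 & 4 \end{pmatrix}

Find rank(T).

Row reduce to echelon form.
R2 ← R2 + (1/9)·R1: [0, -4, -8/9, -116/9, -32/9]
R3 ← R3 + (13/9)·R1: [0, -6, -14/9, -86/9, -38/9]
R4 ← R4 − (7/9)·R1: [0, 12, 29/9, 128/9, 71/9]
R3 ← R3 − (3/2)·R2: [0, 0, -2/9, 88/9, 10/9]
R4 ← R4 + (3)·R2: [0, 0, 5/9, -220/9, -25/9]
R4 ← R4 + (5/2)·R3: [0, 0, 0, 0, 0]
Echelon form has 3 nonzero rows, so rank(T) = 3.

3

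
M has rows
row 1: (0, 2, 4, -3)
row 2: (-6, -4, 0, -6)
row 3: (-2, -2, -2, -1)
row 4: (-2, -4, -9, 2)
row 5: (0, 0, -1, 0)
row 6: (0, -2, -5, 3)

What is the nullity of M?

Row reduce to echelon form.
Swap R1 ↔ R2
R3 ← R3 − (1/3)·R1: [0, -2/3, -2, 1]
R4 ← R4 − (1/3)·R1: [0, -8/3, -9, 4]
R3 ← R3 + (1/3)·R2: [0, 0, -2/3, 0]
R4 ← R4 + (4/3)·R2: [0, 0, -11/3, 0]
R6 ← R6 + R2: [0, 0, -1, 0]
R4 ← R4 − (11/2)·R3: [0, 0, 0, 0]
R5 ← R5 − (3/2)·R3: [0, 0, 0, 0]
R6 ← R6 − (3/2)·R3: [0, 0, 0, 0]
3 nonzero rows, so rank(M) = 3.
M has 4 columns; by rank–nullity, nullity = 4 − 3 = 1.

1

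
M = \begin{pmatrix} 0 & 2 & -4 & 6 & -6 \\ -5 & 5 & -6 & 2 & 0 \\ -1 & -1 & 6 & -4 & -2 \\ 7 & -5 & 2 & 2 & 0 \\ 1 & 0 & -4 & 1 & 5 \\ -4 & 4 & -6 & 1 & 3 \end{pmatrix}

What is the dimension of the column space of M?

Row reduce to echelon form.
Swap R1 ↔ R2
R3 ← R3 − (1/5)·R1: [0, -2, 36/5, -22/5, -2]
R4 ← R4 + (7/5)·R1: [0, 2, -32/5, 24/5, 0]
R5 ← R5 + (1/5)·R1: [0, 1, -26/5, 7/5, 5]
R6 ← R6 − (4/5)·R1: [0, 0, -6/5, -3/5, 3]
R3 ← R3 + R2: [0, 0, 16/5, 8/5, -8]
R4 ← R4 − R2: [0, 0, -12/5, -6/5, 6]
R5 ← R5 − (1/2)·R2: [0, 0, -16/5, -8/5, 8]
R4 ← R4 + (3/4)·R3: [0, 0, 0, 0, 0]
R5 ← R5 + R3: [0, 0, 0, 0, 0]
R6 ← R6 + (3/8)·R3: [0, 0, 0, 0, 0]
Echelon form has 3 nonzero rows, so rank(M) = 3.
The column space has dimension equal to the rank: 3.

3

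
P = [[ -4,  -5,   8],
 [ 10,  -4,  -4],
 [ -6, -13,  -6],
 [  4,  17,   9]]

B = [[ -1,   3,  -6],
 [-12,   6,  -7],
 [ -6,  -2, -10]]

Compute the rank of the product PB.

First compute PB:
[[ 16, -58, -21],
 [ 62,  14,   8],
 [198, -84, 187],
 [-262,  96, -233]]
Now row reduce the product.
R2 ← R2 − (31/8)·R1: [0, 955/4, 715/8]
R3 ← R3 − (99/8)·R1: [0, 2535/4, 3575/8]
R4 ← R4 + (131/8)·R1: [0, -3415/4, -4615/8]
R3 ← R3 − (507/191)·R2: [0, 0, 40040/191]
R4 ← R4 + (683/191)·R2: [0, 0, -49140/191]
R4 ← R4 + (27/22)·R3: [0, 0, 0]
3 nonzero rows, so rank(PB) = 3.

3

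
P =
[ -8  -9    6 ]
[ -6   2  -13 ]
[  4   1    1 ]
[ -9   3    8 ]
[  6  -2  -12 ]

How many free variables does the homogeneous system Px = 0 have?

Row reduce to echelon form.
R2 ← R2 − (3/4)·R1: [0, 35/4, -35/2]
R3 ← R3 + (1/2)·R1: [0, -7/2, 4]
R4 ← R4 − (9/8)·R1: [0, 105/8, 5/4]
R5 ← R5 + (3/4)·R1: [0, -35/4, -15/2]
R3 ← R3 + (2/5)·R2: [0, 0, -3]
R4 ← R4 − (3/2)·R2: [0, 0, 55/2]
R5 ← R5 + R2: [0, 0, -25]
R4 ← R4 + (55/6)·R3: [0, 0, 0]
R5 ← R5 − (25/3)·R3: [0, 0, 0]
3 nonzero rows, so rank(P) = 3.
P has 3 columns; by rank–nullity, nullity = 3 − 3 = 0.

0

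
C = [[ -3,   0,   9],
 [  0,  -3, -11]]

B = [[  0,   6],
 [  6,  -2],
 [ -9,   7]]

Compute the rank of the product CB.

2

First compute CB:
[[-81,  45],
 [ 81, -71]]
Now row reduce the product.
R2 ← R2 + R1: [0, -26]
2 nonzero rows, so rank(CB) = 2.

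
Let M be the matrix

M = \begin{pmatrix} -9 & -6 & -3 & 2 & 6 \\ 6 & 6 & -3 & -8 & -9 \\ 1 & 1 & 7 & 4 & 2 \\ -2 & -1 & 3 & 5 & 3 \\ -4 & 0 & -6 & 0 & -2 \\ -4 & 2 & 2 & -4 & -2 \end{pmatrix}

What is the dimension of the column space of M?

4

Row reduce to echelon form.
R2 ← R2 + (2/3)·R1: [0, 2, -5, -20/3, -5]
R3 ← R3 + (1/9)·R1: [0, 1/3, 20/3, 38/9, 8/3]
R4 ← R4 − (2/9)·R1: [0, 1/3, 11/3, 41/9, 5/3]
R5 ← R5 − (4/9)·R1: [0, 8/3, -14/3, -8/9, -14/3]
R6 ← R6 − (4/9)·R1: [0, 14/3, 10/3, -44/9, -14/3]
R3 ← R3 − (1/6)·R2: [0, 0, 15/2, 16/3, 7/2]
R4 ← R4 − (1/6)·R2: [0, 0, 9/2, 17/3, 5/2]
R5 ← R5 − (4/3)·R2: [0, 0, 2, 8, 2]
R6 ← R6 − (7/3)·R2: [0, 0, 15, 32/3, 7]
R4 ← R4 − (3/5)·R3: [0, 0, 0, 37/15, 2/5]
R5 ← R5 − (4/15)·R3: [0, 0, 0, 296/45, 16/15]
R6 ← R6 − (2)·R3: [0, 0, 0, 0, 0]
R5 ← R5 − (8/3)·R4: [0, 0, 0, 0, 0]
Echelon form has 4 nonzero rows, so rank(M) = 4.
The column space has dimension equal to the rank: 4.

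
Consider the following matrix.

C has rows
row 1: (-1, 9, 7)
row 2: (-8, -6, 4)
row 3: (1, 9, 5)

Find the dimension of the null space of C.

Row reduce to echelon form.
R2 ← R2 − (8)·R1: [0, -78, -52]
R3 ← R3 + R1: [0, 18, 12]
R3 ← R3 + (3/13)·R2: [0, 0, 0]
2 nonzero rows, so rank(C) = 2.
C has 3 columns; by rank–nullity, nullity = 3 − 2 = 1.

1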